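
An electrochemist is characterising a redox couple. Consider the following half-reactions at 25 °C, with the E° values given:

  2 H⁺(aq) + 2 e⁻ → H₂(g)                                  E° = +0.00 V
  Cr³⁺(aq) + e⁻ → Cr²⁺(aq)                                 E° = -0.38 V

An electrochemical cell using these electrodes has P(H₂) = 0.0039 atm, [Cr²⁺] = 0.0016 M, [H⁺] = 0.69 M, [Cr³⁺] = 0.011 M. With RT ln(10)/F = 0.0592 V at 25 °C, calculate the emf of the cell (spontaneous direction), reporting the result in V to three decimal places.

+0.392 V

H⁺/H₂ is the cathode (higher E°), Cr³⁺/Cr²⁺ the anode: E°cell = +0.00 − (-0.38) = +0.38 V, n = 2.
Overall: 2 H⁺(aq) + 2 Cr²⁺(aq) → H₂(g) + 2 Cr³⁺(aq)
Q = P(H₂)·[Cr³⁺]^2 / ([H⁺]^2·[Cr²⁺]^2); log Q = -0.412.
E = E° − (0.0592/n) log Q = +0.38 − (0.0592/2)(-0.412) = +0.392 V.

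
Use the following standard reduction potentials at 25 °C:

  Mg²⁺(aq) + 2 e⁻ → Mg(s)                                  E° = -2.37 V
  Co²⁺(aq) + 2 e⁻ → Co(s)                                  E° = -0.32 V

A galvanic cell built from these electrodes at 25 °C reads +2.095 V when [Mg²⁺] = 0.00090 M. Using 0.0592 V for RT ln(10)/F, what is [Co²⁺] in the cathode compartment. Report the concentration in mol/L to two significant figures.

0.030 M

Co²⁺/Co is the cathode, Mg²⁺/Mg the anode: E°cell = +2.05 V, n = 2.
Overall reaction: Co²⁺(aq) + Mg(s) → Co(s) + Mg²⁺(aq); Q = [Mg²⁺]^1/[Co²⁺]^1.
From E = E° − (0.0592/n) log Q: log Q = (E° − E)·n/0.0592 = (+2.05 − (+2.095))·2/0.0592 = -1.5203.
So 1·log[Co²⁺] = 1·log(0.0009) − log Q = -3.0458 − (-1.5203) = -1.5255; [Co²⁺] = 10^(-1.5255) ≈ 0.030 M.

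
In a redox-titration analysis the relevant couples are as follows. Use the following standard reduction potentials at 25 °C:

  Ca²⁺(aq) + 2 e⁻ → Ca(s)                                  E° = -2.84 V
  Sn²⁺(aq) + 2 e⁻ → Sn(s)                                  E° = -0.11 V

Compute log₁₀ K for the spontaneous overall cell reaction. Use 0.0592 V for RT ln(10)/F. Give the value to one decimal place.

92.2

Cathode: Sn²⁺/Sn; anode: Ca²⁺/Ca. E°cell = +2.73 V, n = 2.
log K = nE°cell / 0.0592 = (2)(+2.73) / 0.0592 = 92.2.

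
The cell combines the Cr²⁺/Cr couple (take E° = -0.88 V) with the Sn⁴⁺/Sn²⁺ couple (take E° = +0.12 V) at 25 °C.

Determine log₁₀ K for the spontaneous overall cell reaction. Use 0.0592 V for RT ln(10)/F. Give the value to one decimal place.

33.8

Cathode: Sn⁴⁺/Sn²⁺; anode: Cr²⁺/Cr. E°cell = +1.00 V, n = 2.
log K = nE°cell / 0.0592 = (2)(+1.00) / 0.0592 = 33.8.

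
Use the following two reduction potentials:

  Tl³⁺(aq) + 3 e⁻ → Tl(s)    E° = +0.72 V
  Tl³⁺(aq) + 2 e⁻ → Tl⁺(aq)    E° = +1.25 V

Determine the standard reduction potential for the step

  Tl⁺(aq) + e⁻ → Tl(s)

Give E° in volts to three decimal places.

-0.340 V

Sequential free energies add, so n₃E°₃ = n₁E°₁ + n₂E°₂.
With n₃ = 3, and the known step contributing 2×(+1.25) V, the unknown satisfies 1·E° = 3×(+0.72) − 2×(+1.25) = -0.340.
E° = -0.340 / 1 = -0.340 V.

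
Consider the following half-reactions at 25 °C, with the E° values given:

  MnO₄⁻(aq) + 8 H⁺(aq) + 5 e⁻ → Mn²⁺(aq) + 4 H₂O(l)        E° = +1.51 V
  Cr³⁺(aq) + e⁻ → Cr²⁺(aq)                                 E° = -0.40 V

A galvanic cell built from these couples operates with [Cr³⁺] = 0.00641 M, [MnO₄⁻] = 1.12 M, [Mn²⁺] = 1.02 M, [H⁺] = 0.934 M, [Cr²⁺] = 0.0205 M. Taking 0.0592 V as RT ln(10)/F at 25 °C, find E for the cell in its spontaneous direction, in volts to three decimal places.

+1.938 V

MnO₄⁻/Mn²⁺ is the cathode (higher E°), Cr³⁺/Cr²⁺ the anode: E°cell = +1.51 − (-0.40) = +1.91 V, n = 5.
Overall: MnO₄⁻(aq) + 8 H⁺(aq) + 5 Cr²⁺(aq) → Mn²⁺(aq) + 4 H₂O(l) + 5 Cr³⁺(aq)
Q = [Mn²⁺]·[Cr³⁺]^5 / ([MnO₄⁻]·[H⁺]^8·[Cr²⁺]^5); log Q = -2.328.
E = E° − (0.0592/n) log Q = +1.91 − (0.0592/5)(-2.328) = +1.938 V.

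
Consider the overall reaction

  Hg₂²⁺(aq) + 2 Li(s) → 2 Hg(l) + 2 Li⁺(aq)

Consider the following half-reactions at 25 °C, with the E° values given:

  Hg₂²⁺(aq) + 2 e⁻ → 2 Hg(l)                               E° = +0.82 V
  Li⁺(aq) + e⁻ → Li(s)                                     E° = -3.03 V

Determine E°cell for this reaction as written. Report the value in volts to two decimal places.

The Hg₂²⁺/Hg couple has the higher reduction potential, so it is the cathode; Li⁺/Li is oxidised at the anode.
E°cell = E°(cathode) − E°(anode) = (+0.82) − (-3.03) = +3.85 V.

+3.85 V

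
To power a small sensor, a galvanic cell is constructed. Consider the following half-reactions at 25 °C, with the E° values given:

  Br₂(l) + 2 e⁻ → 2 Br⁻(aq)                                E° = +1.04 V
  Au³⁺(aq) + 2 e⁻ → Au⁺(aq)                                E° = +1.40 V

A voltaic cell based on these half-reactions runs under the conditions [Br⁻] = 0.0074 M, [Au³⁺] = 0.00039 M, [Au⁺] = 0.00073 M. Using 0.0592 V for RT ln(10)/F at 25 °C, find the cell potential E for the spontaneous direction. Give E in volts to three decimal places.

+0.226 V

Au³⁺/Au⁺ is the cathode (higher E°), Br₂/Br⁻ the anode: E°cell = +1.40 − (+1.04) = +0.36 V, n = 2.
Overall: Au³⁺(aq) + 2 Br⁻(aq) → Au⁺(aq) + Br₂(l)
Q = [Au⁺] / ([Au³⁺]·[Br⁻]^2); log Q = 4.534.
E = E° − (0.0592/n) log Q = +0.36 − (0.0592/2)(4.534) = +0.226 V.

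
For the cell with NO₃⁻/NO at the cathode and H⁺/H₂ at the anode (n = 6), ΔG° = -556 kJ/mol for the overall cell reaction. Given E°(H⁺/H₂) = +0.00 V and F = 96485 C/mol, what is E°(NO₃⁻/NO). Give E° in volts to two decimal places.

E°cell = −ΔG°/(nF) = −(-556×10³)/((6)(96485)) = +0.960 V.
Since NO₃⁻/NO is the cathode and H⁺/H₂ the anode, E°cell = E°(NO₃⁻/NO) − E°(H⁺/H₂).
So E°(NO₃⁻/NO) = E°cell + E°(H⁺/H₂) = +0.960 + (+0.00) = +0.96 V.

+0.96 V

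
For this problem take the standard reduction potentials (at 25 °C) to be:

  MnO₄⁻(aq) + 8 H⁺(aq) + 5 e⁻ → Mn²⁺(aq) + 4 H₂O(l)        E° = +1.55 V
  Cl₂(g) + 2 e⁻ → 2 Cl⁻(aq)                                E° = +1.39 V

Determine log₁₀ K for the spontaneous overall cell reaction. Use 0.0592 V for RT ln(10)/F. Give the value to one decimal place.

27.0

Cathode: MnO₄⁻/Mn²⁺; anode: Cl₂/Cl⁻. E°cell = +0.16 V, n = 10.
log K = nE°cell / 0.0592 = (10)(+0.16) / 0.0592 = 27.0.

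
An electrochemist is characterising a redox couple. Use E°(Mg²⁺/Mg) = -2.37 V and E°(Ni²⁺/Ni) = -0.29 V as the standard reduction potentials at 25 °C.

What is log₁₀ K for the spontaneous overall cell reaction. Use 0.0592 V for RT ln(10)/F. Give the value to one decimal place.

70.3

Cathode: Ni²⁺/Ni; anode: Mg²⁺/Mg. E°cell = +2.08 V, n = 2.
log K = nE°cell / 0.0592 = (2)(+2.08) / 0.0592 = 70.3.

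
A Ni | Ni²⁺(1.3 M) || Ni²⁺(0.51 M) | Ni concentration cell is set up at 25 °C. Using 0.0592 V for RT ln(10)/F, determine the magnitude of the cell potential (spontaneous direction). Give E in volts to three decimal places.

+0.012 V

For a concentration cell E°cell = 0. The 1.3 M side is the cathode (reduction is favoured where [Ni²⁺] is higher).
With n = 2, E = −(0.0592/2) log([Ni²⁺]ₐₙ/[Ni²⁺]꜀ₐₜ) = −(0.0592/2) log(0.51/1.3) = −(0.0592/2)(-0.406) = +0.012 V.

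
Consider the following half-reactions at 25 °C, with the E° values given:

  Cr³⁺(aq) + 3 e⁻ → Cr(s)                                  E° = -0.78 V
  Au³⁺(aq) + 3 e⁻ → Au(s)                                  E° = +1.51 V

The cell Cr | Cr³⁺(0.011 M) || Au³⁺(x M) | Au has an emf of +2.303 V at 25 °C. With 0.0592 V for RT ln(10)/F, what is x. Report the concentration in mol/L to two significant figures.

Au³⁺/Au is the cathode, Cr³⁺/Cr the anode: E°cell = +2.29 V, n = 3.
Overall reaction: Au³⁺(aq) + Cr(s) → Au(s) + Cr³⁺(aq); Q = [Cr³⁺]^1/[Au³⁺]^1.
From E = E° − (0.0592/n) log Q: log Q = (E° − E)·n/0.0592 = (+2.29 − (+2.303))·3/0.0592 = -0.6588.
So 1·log[Au³⁺] = 1·log(0.011) − log Q = -1.9586 − (-0.6588) = -1.2998; [Au³⁺] = 10^(-1.2998) ≈ 0.050 M.

0.050 M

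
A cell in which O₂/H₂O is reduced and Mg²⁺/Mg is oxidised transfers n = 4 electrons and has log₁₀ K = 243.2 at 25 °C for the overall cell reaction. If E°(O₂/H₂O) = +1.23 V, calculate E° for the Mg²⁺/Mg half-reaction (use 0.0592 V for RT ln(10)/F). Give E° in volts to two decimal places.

E°cell = (0.0592/n)·log K = (0.0592/4)(243.2) = +3.599 V.
Since O₂/H₂O is the cathode and Mg²⁺/Mg the anode, E°cell = E°(O₂/H₂O) − E°(Mg²⁺/Mg).
So E°(Mg²⁺/Mg) = E°(O₂/H₂O) − E°cell = (+1.23) − (+3.599) = -2.37 V.

-2.37 V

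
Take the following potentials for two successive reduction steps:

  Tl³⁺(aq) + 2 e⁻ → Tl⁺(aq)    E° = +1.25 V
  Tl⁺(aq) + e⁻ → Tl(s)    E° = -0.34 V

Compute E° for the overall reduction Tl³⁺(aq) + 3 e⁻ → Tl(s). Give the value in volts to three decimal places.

+0.720 V

Standard free energies of sequential steps add: ΔG°₃ = ΔG°₁ + ΔG°₂, so n₃E°₃ = n₁E°₁ + n₂E°₂.
E°₃ = (2×+1.25 + 1×-0.34) / 3 = (+2.160) / 3 = +0.720 V.
Simply averaging or adding the two E° values would be wrong; the electron-weighted sum is required.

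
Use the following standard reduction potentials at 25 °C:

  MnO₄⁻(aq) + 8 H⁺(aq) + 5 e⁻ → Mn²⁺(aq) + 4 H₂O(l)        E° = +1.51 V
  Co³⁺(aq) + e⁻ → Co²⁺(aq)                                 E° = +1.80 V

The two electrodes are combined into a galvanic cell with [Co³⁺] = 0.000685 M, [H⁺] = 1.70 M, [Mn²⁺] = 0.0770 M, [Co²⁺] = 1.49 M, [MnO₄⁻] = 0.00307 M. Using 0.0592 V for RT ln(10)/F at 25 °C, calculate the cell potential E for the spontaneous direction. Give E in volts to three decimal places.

+0.087 V

Co³⁺/Co²⁺ is the cathode (higher E°), MnO₄⁻/Mn²⁺ the anode: E°cell = +1.80 − (+1.51) = +0.29 V, n = 5.
Overall: 5 Co³⁺(aq) + Mn²⁺(aq) + 4 H₂O(l) → 5 Co²⁺(aq) + MnO₄⁻(aq) + 8 H⁺(aq)
Q = [Co²⁺]^5·[MnO₄⁻]·[H⁺]^8 / ([Co³⁺]^5·[Mn²⁺]); log Q = 17.132.
E = E° − (0.0592/n) log Q = +0.29 − (0.0592/5)(17.132) = +0.087 V.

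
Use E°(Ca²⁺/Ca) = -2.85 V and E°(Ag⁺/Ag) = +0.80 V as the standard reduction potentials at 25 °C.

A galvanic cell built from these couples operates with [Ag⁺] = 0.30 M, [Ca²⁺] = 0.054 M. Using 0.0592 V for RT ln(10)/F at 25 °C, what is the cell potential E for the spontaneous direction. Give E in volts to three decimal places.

+3.657 V

Ag⁺/Ag is the cathode (higher E°), Ca²⁺/Ca the anode: E°cell = +0.80 − (-2.85) = +3.65 V, n = 2.
Overall: 2 Ag⁺(aq) + Ca(s) → 2 Ag(s) + Ca²⁺(aq)
Q = [Ca²⁺] / ([Ag⁺]^2); log Q = -0.222.
E = E° − (0.0592/n) log Q = +3.65 − (0.0592/2)(-0.222) = +3.657 V.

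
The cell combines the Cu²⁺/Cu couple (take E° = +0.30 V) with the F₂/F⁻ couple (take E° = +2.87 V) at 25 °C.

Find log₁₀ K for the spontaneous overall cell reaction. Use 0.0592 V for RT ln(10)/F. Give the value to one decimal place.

Cathode: F₂/F⁻; anode: Cu²⁺/Cu. E°cell = +2.57 V, n = 2.
log K = nE°cell / 0.0592 = (2)(+2.57) / 0.0592 = 86.8.

86.8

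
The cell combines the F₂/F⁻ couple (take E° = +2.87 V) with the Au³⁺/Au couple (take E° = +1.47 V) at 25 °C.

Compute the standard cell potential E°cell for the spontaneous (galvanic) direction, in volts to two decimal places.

+1.40 V

The F₂/F⁻ couple has the higher reduction potential, so it is the cathode; Au³⁺/Au is oxidised at the anode.
E°cell = E°(cathode) − E°(anode) = (+2.87) − (+1.47) = +1.40 V.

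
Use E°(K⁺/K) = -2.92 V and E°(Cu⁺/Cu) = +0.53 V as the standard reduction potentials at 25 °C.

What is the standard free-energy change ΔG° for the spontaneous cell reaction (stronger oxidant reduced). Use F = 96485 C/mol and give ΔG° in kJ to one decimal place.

Cu⁺/Cu (E° = +0.53 V) is the cathode; K⁺/K (E° = -2.92 V) is the anode, so E°cell = +3.45 V.
Balancing electrons gives n = 1 (lcm of 1 and 1).
ΔG° = −nFE° = −(1)(96485)(+3.45) = -332,873 J = -332.9 kJ.

-332.9 kJ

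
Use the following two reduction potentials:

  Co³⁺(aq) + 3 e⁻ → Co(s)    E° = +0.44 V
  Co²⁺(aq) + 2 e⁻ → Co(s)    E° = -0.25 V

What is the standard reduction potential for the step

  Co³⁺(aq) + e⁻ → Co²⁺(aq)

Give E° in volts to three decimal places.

Sequential free energies add, so n₃E°₃ = n₁E°₁ + n₂E°₂.
With n₃ = 3, and the known step contributing 2×(-0.25) V, the unknown satisfies 1·E° = 3×(+0.44) − 2×(-0.25) = +1.820.
E° = +1.820 / 1 = +1.820 V.

+1.820 V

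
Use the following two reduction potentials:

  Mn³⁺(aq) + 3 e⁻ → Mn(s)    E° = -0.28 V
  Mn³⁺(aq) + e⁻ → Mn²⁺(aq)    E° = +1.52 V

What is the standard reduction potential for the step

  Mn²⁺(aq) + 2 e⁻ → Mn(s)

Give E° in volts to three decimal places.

Sequential free energies add, so n₃E°₃ = n₁E°₁ + n₂E°₂.
With n₃ = 3, and the known step contributing 1×(+1.52) V, the unknown satisfies 2·E° = 3×(-0.28) − 1×(+1.52) = -2.360.
E° = -2.360 / 2 = -1.180 V.

-1.180 V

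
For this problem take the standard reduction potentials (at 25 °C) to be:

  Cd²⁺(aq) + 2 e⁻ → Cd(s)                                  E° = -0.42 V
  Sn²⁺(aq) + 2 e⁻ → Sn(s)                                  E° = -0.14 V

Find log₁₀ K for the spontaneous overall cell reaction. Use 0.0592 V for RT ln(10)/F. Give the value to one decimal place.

9.5

Cathode: Sn²⁺/Sn; anode: Cd²⁺/Cd. E°cell = +0.28 V, n = 2.
log K = nE°cell / 0.0592 = (2)(+0.28) / 0.0592 = 9.5.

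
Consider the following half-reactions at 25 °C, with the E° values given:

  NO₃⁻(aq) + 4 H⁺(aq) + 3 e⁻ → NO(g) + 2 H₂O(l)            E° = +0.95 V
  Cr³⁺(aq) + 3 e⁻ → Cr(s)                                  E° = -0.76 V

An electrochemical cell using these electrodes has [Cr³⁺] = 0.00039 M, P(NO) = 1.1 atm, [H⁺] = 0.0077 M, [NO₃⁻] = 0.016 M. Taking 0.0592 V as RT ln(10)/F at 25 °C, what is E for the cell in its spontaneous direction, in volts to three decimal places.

+1.574 V

NO₃⁻/NO is the cathode (higher E°), Cr³⁺/Cr the anode: E°cell = +0.95 − (-0.76) = +1.71 V, n = 3.
Overall: NO₃⁻(aq) + 4 H⁺(aq) + Cr(s) → NO(g) + 2 H₂O(l) + Cr³⁺(aq)
Q = P(NO)·[Cr³⁺] / ([NO₃⁻]·[H⁺]^4); log Q = 6.882.
E = E° − (0.0592/n) log Q = +1.71 − (0.0592/3)(6.882) = +1.574 V.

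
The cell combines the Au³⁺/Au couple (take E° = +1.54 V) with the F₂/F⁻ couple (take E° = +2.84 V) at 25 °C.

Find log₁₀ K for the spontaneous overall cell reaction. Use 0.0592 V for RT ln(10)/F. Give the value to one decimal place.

131.8

Cathode: F₂/F⁻; anode: Au³⁺/Au. E°cell = +1.30 V, n = 6.
log K = nE°cell / 0.0592 = (6)(+1.30) / 0.0592 = 131.8.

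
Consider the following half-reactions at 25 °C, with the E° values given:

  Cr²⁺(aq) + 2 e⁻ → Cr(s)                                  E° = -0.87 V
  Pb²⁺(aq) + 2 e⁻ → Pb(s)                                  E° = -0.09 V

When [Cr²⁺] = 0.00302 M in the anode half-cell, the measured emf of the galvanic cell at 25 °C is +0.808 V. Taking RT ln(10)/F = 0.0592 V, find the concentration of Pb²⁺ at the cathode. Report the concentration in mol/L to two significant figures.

0.027 M

Pb²⁺/Pb is the cathode, Cr²⁺/Cr the anode: E°cell = +0.78 V, n = 2.
Overall reaction: Pb²⁺(aq) + Cr(s) → Pb(s) + Cr²⁺(aq); Q = [Cr²⁺]^1/[Pb²⁺]^1.
From E = E° − (0.0592/n) log Q: log Q = (E° − E)·n/0.0592 = (+0.78 − (+0.808))·2/0.0592 = -0.9459.
So 1·log[Pb²⁺] = 1·log(0.00302) − log Q = -2.5200 − (-0.9459) = -1.5741; [Pb²⁺] = 10^(-1.5741) ≈ 0.027 M.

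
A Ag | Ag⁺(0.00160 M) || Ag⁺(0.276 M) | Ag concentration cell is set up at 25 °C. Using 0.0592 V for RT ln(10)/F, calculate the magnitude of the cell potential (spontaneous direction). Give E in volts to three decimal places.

For a concentration cell E°cell = 0. The 0.276 M side is the cathode (reduction is favoured where [Ag⁺] is higher).
With n = 1, E = −(0.0592/1) log([Ag⁺]ₐₙ/[Ag⁺]꜀ₐₜ) = −(0.0592/1) log(0.0016/0.276) = −(0.0592/1)(-2.237) = +0.132 V.

+0.132 V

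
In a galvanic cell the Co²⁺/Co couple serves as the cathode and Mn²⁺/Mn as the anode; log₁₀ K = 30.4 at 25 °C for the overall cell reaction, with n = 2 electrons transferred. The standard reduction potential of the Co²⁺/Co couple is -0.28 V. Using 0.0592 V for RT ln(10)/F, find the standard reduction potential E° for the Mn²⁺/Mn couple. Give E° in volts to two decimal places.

E°cell = (0.0592/n)·log K = (0.0592/2)(30.4) = +0.900 V.
Since Co²⁺/Co is the cathode and Mn²⁺/Mn the anode, E°cell = E°(Co²⁺/Co) − E°(Mn²⁺/Mn).
So E°(Mn²⁺/Mn) = E°(Co²⁺/Co) − E°cell = (-0.28) − (+0.900) = -1.18 V.

-1.18 V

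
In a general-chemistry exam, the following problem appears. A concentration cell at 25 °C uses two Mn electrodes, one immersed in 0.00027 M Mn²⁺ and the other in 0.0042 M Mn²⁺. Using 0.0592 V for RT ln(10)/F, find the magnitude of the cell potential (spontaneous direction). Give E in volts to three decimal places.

For a concentration cell E°cell = 0. The 0.0042 M side is the cathode (reduction is favoured where [Mn²⁺] is higher).
With n = 2, E = −(0.0592/2) log([Mn²⁺]ₐₙ/[Mn²⁺]꜀ₐₜ) = −(0.0592/2) log(0.00027/0.0042) = −(0.0592/2)(-1.192) = +0.035 V.

+0.035 V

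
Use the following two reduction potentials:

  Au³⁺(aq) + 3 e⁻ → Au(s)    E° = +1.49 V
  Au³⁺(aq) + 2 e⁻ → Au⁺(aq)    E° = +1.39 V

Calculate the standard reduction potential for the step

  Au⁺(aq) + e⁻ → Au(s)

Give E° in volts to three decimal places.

+1.690 V

Sequential free energies add, so n₃E°₃ = n₁E°₁ + n₂E°₂.
With n₃ = 3, and the known step contributing 2×(+1.39) V, the unknown satisfies 1·E° = 3×(+1.49) − 2×(+1.39) = +1.690.
E° = +1.690 / 1 = +1.690 V.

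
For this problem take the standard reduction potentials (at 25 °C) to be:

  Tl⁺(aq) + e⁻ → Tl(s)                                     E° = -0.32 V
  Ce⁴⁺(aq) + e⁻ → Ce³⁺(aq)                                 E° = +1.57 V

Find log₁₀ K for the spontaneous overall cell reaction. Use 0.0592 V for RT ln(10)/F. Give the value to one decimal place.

Cathode: Ce⁴⁺/Ce³⁺; anode: Tl⁺/Tl. E°cell = +1.89 V, n = 1.
log K = nE°cell / 0.0592 = (1)(+1.89) / 0.0592 = 31.9.

31.9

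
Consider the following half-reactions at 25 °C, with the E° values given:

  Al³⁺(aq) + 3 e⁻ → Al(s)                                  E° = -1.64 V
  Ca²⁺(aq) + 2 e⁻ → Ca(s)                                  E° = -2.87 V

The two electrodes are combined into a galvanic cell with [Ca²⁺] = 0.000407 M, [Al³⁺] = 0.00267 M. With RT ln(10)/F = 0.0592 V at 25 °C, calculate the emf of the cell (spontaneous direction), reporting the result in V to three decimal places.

Al³⁺/Al is the cathode (higher E°), Ca²⁺/Ca the anode: E°cell = -1.64 − (-2.87) = +1.23 V, n = 6.
Overall: 2 Al³⁺(aq) + 3 Ca(s) → 2 Al(s) + 3 Ca²⁺(aq)
Q = [Ca²⁺]^3 / ([Al³⁺]^2); log Q = -5.024.
E = E° − (0.0592/n) log Q = +1.23 − (0.0592/6)(-5.024) = +1.280 V.

+1.280 V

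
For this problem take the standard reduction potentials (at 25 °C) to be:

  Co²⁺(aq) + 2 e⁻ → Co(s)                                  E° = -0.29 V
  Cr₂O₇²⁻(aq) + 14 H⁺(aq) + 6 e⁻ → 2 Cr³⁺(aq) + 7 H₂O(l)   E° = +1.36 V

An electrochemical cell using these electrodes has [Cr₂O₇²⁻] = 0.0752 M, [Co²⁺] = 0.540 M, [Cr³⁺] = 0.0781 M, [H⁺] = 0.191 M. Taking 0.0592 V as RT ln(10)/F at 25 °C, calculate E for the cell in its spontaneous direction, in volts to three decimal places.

+1.569 V

Cr₂O₇²⁻/Cr³⁺ is the cathode (higher E°), Co²⁺/Co the anode: E°cell = +1.36 − (-0.29) = +1.65 V, n = 6.
Overall: Cr₂O₇²⁻(aq) + 14 H⁺(aq) + 3 Co(s) → 2 Cr³⁺(aq) + 7 H₂O(l) + 3 Co²⁺(aq)
Q = [Cr³⁺]^2·[Co²⁺]^3 / ([Cr₂O₇²⁻]·[H⁺]^14); log Q = 8.172.
E = E° − (0.0592/n) log Q = +1.65 − (0.0592/6)(8.172) = +1.569 V.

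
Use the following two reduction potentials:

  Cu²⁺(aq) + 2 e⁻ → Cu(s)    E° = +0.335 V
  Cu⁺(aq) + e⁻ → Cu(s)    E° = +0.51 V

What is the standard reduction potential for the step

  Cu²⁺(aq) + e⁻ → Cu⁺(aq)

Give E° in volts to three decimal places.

+0.160 V

Sequential free energies add, so n₃E°₃ = n₁E°₁ + n₂E°₂.
With n₃ = 2, and the known step contributing 1×(+0.51) V, the unknown satisfies 1·E° = 2×(+0.335) − 1×(+0.51) = +0.160.
E° = +0.160 / 1 = +0.160 V.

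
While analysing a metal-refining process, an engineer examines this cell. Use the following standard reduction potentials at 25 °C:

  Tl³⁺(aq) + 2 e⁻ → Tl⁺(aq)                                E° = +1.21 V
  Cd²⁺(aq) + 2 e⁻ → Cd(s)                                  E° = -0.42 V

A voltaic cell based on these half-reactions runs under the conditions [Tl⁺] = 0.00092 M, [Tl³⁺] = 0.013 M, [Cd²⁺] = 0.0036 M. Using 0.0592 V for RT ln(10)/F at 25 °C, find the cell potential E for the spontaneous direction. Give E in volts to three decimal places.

+1.736 V

Tl³⁺/Tl⁺ is the cathode (higher E°), Cd²⁺/Cd the anode: E°cell = +1.21 − (-0.42) = +1.63 V, n = 2.
Overall: Tl³⁺(aq) + Cd(s) → Tl⁺(aq) + Cd²⁺(aq)
Q = [Tl⁺]·[Cd²⁺] / ([Tl³⁺]); log Q = -3.594.
E = E° − (0.0592/n) log Q = +1.63 − (0.0592/2)(-3.594) = +1.736 V.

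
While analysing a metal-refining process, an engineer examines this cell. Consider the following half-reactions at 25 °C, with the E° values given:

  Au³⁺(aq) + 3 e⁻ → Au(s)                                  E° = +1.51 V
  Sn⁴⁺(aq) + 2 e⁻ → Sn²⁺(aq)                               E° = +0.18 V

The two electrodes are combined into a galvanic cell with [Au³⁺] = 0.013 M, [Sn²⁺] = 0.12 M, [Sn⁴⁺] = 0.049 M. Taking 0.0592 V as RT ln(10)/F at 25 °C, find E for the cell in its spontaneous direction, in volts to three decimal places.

Au³⁺/Au is the cathode (higher E°), Sn⁴⁺/Sn²⁺ the anode: E°cell = +1.51 − (+0.18) = +1.33 V, n = 6.
Overall: 2 Au³⁺(aq) + 3 Sn²⁺(aq) → 2 Au(s) + 3 Sn⁴⁺(aq)
Q = [Sn⁴⁺]^3 / ([Au³⁺]^2·[Sn²⁺]^3); log Q = 2.605.
E = E° − (0.0592/n) log Q = +1.33 − (0.0592/6)(2.605) = +1.304 V.

+1.304 V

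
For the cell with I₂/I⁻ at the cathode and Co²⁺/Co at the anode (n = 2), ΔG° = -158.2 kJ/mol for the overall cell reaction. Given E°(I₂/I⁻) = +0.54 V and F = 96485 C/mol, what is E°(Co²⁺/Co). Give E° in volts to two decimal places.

-0.28 V

E°cell = −ΔG°/(nF) = −(-158.2×10³)/((2)(96485)) = +0.820 V.
Since I₂/I⁻ is the cathode and Co²⁺/Co the anode, E°cell = E°(I₂/I⁻) − E°(Co²⁺/Co).
So E°(Co²⁺/Co) = E°(I₂/I⁻) − E°cell = (+0.54) − (+0.820) = -0.28 V.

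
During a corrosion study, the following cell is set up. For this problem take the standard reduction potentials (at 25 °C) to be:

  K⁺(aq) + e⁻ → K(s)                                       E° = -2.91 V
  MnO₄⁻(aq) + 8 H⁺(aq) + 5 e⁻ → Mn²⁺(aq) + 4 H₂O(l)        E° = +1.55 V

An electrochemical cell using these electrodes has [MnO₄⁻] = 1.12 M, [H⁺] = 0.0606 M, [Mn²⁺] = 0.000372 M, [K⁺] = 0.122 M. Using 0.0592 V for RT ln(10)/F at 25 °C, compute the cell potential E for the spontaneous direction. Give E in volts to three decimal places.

+4.440 V

MnO₄⁻/Mn²⁺ is the cathode (higher E°), K⁺/K the anode: E°cell = +1.55 − (-2.91) = +4.46 V, n = 5.
Overall: MnO₄⁻(aq) + 8 H⁺(aq) + 5 K(s) → Mn²⁺(aq) + 4 H₂O(l) + 5 K⁺(aq)
Q = [Mn²⁺]·[K⁺]^5 / ([MnO₄⁻]·[H⁺]^8); log Q = 1.693.
E = E° − (0.0592/n) log Q = +4.46 − (0.0592/5)(1.693) = +4.440 V.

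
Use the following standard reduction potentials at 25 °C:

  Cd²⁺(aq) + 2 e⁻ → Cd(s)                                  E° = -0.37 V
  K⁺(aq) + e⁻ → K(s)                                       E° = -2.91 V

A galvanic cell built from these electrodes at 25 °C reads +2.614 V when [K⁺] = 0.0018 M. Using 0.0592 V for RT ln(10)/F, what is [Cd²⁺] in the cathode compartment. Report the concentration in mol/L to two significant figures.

Cd²⁺/Cd is the cathode, K⁺/K the anode: E°cell = +2.54 V, n = 2.
Overall reaction: Cd²⁺(aq) + 2 K(s) → Cd(s) + 2 K⁺(aq); Q = [K⁺]^2/[Cd²⁺]^1.
From E = E° − (0.0592/n) log Q: log Q = (E° − E)·n/0.0592 = (+2.54 − (+2.614))·2/0.0592 = -2.5000.
So 1·log[Cd²⁺] = 2·log(0.0018) − log Q = -5.4895 − (-2.5000) = -2.9895; [Cd²⁺] = 10^(-2.9895) ≈ 0.0010 M.

0.0010 M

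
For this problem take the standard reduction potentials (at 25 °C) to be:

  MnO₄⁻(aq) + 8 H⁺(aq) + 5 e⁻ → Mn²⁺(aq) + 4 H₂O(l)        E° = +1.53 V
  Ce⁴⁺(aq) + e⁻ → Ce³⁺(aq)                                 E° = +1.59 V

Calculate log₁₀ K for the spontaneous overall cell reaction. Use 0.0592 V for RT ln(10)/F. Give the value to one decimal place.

Cathode: Ce⁴⁺/Ce³⁺; anode: MnO₄⁻/Mn²⁺. E°cell = +0.06 V, n = 5.
log K = nE°cell / 0.0592 = (5)(+0.06) / 0.0592 = 5.1.

5.1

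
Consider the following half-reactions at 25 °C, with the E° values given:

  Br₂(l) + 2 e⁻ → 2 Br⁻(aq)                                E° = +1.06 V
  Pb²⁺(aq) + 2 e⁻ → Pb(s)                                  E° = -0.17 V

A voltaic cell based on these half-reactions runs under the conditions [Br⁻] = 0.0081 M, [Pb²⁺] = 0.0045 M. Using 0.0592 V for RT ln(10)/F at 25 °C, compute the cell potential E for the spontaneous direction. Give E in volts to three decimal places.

+1.423 V

Br₂/Br⁻ is the cathode (higher E°), Pb²⁺/Pb the anode: E°cell = +1.06 − (-0.17) = +1.23 V, n = 2.
Overall: Br₂(l) + Pb(s) → 2 Br⁻(aq) + Pb²⁺(aq)
Q = [Br⁻]^2·[Pb²⁺]; log Q = -6.530.
E = E° − (0.0592/n) log Q = +1.23 − (0.0592/2)(-6.530) = +1.423 V.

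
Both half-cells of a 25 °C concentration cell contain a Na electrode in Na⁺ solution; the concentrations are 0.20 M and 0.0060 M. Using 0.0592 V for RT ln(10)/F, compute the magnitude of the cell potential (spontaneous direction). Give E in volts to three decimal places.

+0.090 V

For a concentration cell E°cell = 0. The 0.20 M side is the cathode (reduction is favoured where [Na⁺] is higher).
With n = 1, E = −(0.0592/1) log([Na⁺]ₐₙ/[Na⁺]꜀ₐₜ) = −(0.0592/1) log(0.006/0.2) = −(0.0592/1)(-1.523) = +0.090 V.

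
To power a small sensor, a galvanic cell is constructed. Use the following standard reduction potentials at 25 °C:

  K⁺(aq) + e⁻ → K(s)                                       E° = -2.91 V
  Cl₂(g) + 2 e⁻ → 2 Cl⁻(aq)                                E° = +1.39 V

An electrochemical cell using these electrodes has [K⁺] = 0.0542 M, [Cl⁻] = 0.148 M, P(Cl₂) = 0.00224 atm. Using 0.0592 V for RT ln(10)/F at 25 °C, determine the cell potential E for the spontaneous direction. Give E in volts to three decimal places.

+4.346 V

Cl₂/Cl⁻ is the cathode (higher E°), K⁺/K the anode: E°cell = +1.39 − (-2.91) = +4.30 V, n = 2.
Overall: Cl₂(g) + 2 K(s) → 2 Cl⁻(aq) + 2 K⁺(aq)
Q = [Cl⁻]^2·[K⁺]^2 / (P(Cl₂)); log Q = -1.542.
E = E° − (0.0592/n) log Q = +4.30 − (0.0592/2)(-1.542) = +4.346 V.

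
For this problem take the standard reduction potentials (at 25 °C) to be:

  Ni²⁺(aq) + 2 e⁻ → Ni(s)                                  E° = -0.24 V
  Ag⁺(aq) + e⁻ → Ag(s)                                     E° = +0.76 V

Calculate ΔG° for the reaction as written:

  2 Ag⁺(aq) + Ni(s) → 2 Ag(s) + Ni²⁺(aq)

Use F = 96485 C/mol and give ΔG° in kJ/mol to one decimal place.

As written, Ag⁺/Ag is reduced (cathode) and Ni²⁺/Ni is oxidised (anode), so E°cell = (+0.76) − (-0.24) = +1.00 V.
Balancing electrons gives n = 2.
ΔG° = −nFE° = −(2)(96485)(+1.00) = -192,970 J = -193.0 kJ/mol.

-193.0 kJ/mol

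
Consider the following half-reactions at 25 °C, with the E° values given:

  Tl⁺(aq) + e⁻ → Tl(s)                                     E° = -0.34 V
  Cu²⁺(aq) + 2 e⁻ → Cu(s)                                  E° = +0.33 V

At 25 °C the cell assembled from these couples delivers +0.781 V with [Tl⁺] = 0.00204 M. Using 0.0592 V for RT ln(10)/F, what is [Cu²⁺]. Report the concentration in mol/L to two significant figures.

0.023 M

Cu²⁺/Cu is the cathode, Tl⁺/Tl the anode: E°cell = +0.67 V, n = 2.
Overall reaction: Cu²⁺(aq) + 2 Tl(s) → Cu(s) + 2 Tl⁺(aq); Q = [Tl⁺]^2/[Cu²⁺]^1.
From E = E° − (0.0592/n) log Q: log Q = (E° − E)·n/0.0592 = (+0.67 − (+0.781))·2/0.0592 = -3.7500.
So 1·log[Cu²⁺] = 2·log(0.00204) − log Q = -5.3807 − (-3.7500) = -1.6307; [Cu²⁺] = 10^(-1.6307) ≈ 0.023 M.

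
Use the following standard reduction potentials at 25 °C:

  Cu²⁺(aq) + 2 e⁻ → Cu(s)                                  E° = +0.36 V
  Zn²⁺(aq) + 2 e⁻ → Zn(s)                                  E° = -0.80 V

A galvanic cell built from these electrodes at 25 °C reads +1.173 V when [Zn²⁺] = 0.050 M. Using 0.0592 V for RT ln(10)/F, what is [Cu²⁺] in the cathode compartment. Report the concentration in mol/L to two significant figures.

0.14 M

Cu²⁺/Cu is the cathode, Zn²⁺/Zn the anode: E°cell = +1.16 V, n = 2.
Overall reaction: Cu²⁺(aq) + Zn(s) → Cu(s) + Zn²⁺(aq); Q = [Zn²⁺]^1/[Cu²⁺]^1.
From E = E° − (0.0592/n) log Q: log Q = (E° − E)·n/0.0592 = (+1.16 − (+1.173))·2/0.0592 = -0.4392.
So 1·log[Cu²⁺] = 1·log(0.05) − log Q = -1.3010 − (-0.4392) = -0.8618; [Cu²⁺] = 10^(-0.8618) ≈ 0.14 M.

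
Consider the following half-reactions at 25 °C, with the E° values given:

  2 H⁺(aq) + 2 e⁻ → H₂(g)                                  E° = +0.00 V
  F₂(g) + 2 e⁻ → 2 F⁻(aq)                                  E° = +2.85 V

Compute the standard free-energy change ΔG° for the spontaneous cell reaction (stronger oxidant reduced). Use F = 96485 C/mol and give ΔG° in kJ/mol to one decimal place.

-550.0 kJ/mol

F₂/F⁻ (E° = +2.85 V) is the cathode; H⁺/H₂ (E° = +0.00 V) is the anode, so E°cell = +2.85 V.
Balancing electrons gives n = 2 (lcm of 2 and 2).
ΔG° = −nFE° = −(2)(96485)(+2.85) = -549,964 J = -550.0 kJ/mol.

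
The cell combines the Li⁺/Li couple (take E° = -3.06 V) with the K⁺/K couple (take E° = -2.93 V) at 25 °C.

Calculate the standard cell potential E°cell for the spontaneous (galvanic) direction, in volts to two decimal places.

The K⁺/K couple has the higher reduction potential, so it is the cathode; Li⁺/Li is oxidised at the anode.
E°cell = E°(cathode) − E°(anode) = (-2.93) − (-3.06) = +0.13 V.

+0.13 V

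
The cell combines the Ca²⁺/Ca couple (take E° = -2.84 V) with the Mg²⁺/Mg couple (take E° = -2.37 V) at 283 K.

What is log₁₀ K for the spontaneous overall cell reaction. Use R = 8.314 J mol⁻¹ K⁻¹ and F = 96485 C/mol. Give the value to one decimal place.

16.7

Cathode: Mg²⁺/Mg; anode: Ca²⁺/Ca. E°cell = (-2.37) − (-2.84) = +0.47 V, with n = 2.
ΔG° = −nFE° = −RT ln K, so ln K = nFE°/(RT) = (2)(96485)(+0.47) / ((8.314)(283)) = 38.547.
log₁₀ K = 38.547 / ln 10 = 16.7.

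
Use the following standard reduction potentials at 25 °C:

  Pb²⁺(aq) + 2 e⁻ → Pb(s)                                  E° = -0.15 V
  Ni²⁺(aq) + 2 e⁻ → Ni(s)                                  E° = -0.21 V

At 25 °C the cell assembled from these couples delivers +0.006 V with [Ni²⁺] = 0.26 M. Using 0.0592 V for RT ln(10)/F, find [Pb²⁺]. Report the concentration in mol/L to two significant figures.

0.0039 M

Pb²⁺/Pb is the cathode, Ni²⁺/Ni the anode: E°cell = +0.06 V, n = 2.
Overall reaction: Pb²⁺(aq) + Ni(s) → Pb(s) + Ni²⁺(aq); Q = [Ni²⁺]^1/[Pb²⁺]^1.
From E = E° − (0.0592/n) log Q: log Q = (E° − E)·n/0.0592 = (+0.06 − (+0.006))·2/0.0592 = 1.8243.
So 1·log[Pb²⁺] = 1·log(0.26) − log Q = -0.5850 − (1.8243) = -2.4093; [Pb²⁺] = 10^(-2.4093) ≈ 0.0039 M.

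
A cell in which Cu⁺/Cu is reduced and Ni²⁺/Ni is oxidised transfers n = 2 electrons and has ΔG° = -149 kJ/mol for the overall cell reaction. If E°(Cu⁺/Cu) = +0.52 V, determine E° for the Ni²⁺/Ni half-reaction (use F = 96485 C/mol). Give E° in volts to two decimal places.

E°cell = −ΔG°/(nF) = −(-149×10³)/((2)(96485)) = +0.772 V.
Since Cu⁺/Cu is the cathode and Ni²⁺/Ni the anode, E°cell = E°(Cu⁺/Cu) − E°(Ni²⁺/Ni).
So E°(Ni²⁺/Ni) = E°(Cu⁺/Cu) − E°cell = (+0.52) − (+0.772) = -0.25 V.

-0.25 V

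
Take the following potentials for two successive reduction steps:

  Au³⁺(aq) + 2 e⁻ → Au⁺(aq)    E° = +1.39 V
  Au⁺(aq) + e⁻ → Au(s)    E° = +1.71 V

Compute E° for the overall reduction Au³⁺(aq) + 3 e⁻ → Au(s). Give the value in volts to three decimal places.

+1.497 V

Since ΔG° = −nFE° is additive over sequential reductions, n₃E°₃ = n₁E°₁ + n₂E°₂.
E°₃ = (2×+1.39 + 1×+1.71) / 3 = (+4.490) / 3 = +1.497 V.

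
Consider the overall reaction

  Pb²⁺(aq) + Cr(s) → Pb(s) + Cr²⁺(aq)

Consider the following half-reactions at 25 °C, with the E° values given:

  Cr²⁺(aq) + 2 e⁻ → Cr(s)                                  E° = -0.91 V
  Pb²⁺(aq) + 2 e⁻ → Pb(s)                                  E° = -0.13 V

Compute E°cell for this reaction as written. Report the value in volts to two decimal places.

The Pb²⁺/Pb couple has the higher reduction potential, so it is the cathode; Cr²⁺/Cr is oxidised at the anode.
E°cell = E°(cathode) − E°(anode) = (-0.13) − (-0.91) = +0.78 V.

+0.78 V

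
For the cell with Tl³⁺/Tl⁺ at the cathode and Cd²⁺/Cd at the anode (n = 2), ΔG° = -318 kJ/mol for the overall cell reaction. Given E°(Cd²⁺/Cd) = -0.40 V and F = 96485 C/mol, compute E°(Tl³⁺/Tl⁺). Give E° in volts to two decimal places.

E°cell = −ΔG°/(nF) = −(-318×10³)/((2)(96485)) = +1.648 V.
Since Tl³⁺/Tl⁺ is the cathode and Cd²⁺/Cd the anode, E°cell = E°(Tl³⁺/Tl⁺) − E°(Cd²⁺/Cd).
So E°(Tl³⁺/Tl⁺) = E°cell + E°(Cd²⁺/Cd) = +1.648 + (-0.40) = +1.25 V.

+1.25 V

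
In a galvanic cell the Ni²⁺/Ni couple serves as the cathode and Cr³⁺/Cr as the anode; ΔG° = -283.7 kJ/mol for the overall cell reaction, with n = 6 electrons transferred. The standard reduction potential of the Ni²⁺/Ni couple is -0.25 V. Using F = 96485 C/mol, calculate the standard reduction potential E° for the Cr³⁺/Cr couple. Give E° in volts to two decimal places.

-0.74 V

E°cell = −ΔG°/(nF) = −(-283.7×10³)/((6)(96485)) = +0.490 V.
Since Ni²⁺/Ni is the cathode and Cr³⁺/Cr the anode, E°cell = E°(Ni²⁺/Ni) − E°(Cr³⁺/Cr).
So E°(Cr³⁺/Cr) = E°(Ni²⁺/Ni) − E°cell = (-0.25) − (+0.490) = -0.74 V.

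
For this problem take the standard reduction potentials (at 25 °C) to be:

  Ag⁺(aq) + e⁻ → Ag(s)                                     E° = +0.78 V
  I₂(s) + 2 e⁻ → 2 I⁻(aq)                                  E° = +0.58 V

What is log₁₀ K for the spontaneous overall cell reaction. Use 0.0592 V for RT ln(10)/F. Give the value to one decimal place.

6.8

Cathode: Ag⁺/Ag; anode: I₂/I⁻. E°cell = +0.20 V, n = 2.
log K = nE°cell / 0.0592 = (2)(+0.20) / 0.0592 = 6.8.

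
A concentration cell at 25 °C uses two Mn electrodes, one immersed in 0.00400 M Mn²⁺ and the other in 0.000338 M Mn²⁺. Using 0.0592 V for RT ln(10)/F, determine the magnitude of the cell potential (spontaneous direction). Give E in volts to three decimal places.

+0.032 V

For a concentration cell E°cell = 0. The 0.00400 M side is the cathode (reduction is favoured where [Mn²⁺] is higher).
With n = 2, E = −(0.0592/2) log([Mn²⁺]ₐₙ/[Mn²⁺]꜀ₐₜ) = −(0.0592/2) log(0.000338/0.004) = −(0.0592/2)(-1.073) = +0.032 V.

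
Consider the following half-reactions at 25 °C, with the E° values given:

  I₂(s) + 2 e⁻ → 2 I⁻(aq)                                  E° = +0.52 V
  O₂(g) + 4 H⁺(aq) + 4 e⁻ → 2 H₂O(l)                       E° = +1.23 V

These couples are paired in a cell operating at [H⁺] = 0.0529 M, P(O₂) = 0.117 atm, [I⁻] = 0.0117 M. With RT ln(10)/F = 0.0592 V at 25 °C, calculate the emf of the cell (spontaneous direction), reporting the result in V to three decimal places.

O₂/H₂O is the cathode (higher E°), I₂/I⁻ the anode: E°cell = +1.23 − (+0.52) = +0.71 V, n = 4.
Overall: O₂(g) + 4 H⁺(aq) + 4 I⁻(aq) → 2 H₂O(l) + 2 I₂(s)
Q = 1 / (P(O₂)·[H⁺]^4·[I⁻]^4); log Q = 13.765.
E = E° − (0.0592/n) log Q = +0.71 − (0.0592/4)(13.765) = +0.506 V.

+0.506 V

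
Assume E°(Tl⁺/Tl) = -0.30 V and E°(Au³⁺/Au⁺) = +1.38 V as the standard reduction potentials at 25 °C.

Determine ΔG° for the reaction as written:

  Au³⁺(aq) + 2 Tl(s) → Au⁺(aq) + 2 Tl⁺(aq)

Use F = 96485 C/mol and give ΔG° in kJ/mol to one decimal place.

As written, Au³⁺/Au⁺ is reduced (cathode) and Tl⁺/Tl is oxidised (anode), so E°cell = (+1.38) − (-0.30) = +1.68 V.
Balancing electrons gives n = 2.
ΔG° = −nFE° = −(2)(96485)(+1.68) = -324,190 J = -324.2 kJ/mol.

-324.2 kJ/mol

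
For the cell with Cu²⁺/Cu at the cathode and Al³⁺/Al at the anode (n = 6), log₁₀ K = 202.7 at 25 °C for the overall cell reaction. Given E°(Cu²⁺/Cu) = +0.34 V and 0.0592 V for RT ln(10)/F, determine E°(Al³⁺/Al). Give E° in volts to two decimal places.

-1.66 V

E°cell = (0.0592/n)·log K = (0.0592/6)(202.7) = +2.000 V.
Since Cu²⁺/Cu is the cathode and Al³⁺/Al the anode, E°cell = E°(Cu²⁺/Cu) − E°(Al³⁺/Al).
So E°(Al³⁺/Al) = E°(Cu²⁺/Cu) − E°cell = (+0.34) − (+2.000) = -1.66 V.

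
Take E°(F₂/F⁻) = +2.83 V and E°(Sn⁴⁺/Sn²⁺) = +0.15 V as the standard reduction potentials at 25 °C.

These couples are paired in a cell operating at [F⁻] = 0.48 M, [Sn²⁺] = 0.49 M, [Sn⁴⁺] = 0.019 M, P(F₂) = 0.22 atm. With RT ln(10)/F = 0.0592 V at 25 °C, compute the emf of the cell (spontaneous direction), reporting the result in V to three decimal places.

+2.721 V

F₂/F⁻ is the cathode (higher E°), Sn⁴⁺/Sn²⁺ the anode: E°cell = +2.83 − (+0.15) = +2.68 V, n = 2.
Overall: F₂(g) + Sn²⁺(aq) → 2 F⁻(aq) + Sn⁴⁺(aq)
Q = [F⁻]^2·[Sn⁴⁺] / (P(F₂)·[Sn²⁺]); log Q = -1.391.
E = E° − (0.0592/n) log Q = +2.68 − (0.0592/2)(-1.391) = +2.721 V.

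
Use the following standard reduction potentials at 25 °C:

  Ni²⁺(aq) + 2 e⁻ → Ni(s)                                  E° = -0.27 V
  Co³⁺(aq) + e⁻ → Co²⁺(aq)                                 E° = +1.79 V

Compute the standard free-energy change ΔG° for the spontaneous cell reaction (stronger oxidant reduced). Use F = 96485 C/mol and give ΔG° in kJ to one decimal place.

Co³⁺/Co²⁺ (E° = +1.79 V) is the cathode; Ni²⁺/Ni (E° = -0.27 V) is the anode, so E°cell = +2.06 V.
Balancing electrons gives n = 2 (lcm of 1 and 2).
ΔG° = −nFE° = −(2)(96485)(+2.06) = -397,518 J = -397.5 kJ.

-397.5 kJ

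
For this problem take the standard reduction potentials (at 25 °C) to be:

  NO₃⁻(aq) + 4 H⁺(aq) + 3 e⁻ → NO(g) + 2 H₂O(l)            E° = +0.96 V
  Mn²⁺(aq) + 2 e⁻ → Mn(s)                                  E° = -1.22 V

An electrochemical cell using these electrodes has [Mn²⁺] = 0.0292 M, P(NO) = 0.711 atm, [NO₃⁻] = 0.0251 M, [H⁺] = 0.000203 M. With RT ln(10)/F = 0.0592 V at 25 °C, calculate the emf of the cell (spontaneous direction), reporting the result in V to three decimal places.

NO₃⁻/NO is the cathode (higher E°), Mn²⁺/Mn the anode: E°cell = +0.96 − (-1.22) = +2.18 V, n = 6.
Overall: 2 NO₃⁻(aq) + 8 H⁺(aq) + 3 Mn(s) → 2 NO(g) + 4 H₂O(l) + 3 Mn²⁺(aq)
Q = P(NO)^2·[Mn²⁺]^3 / ([NO₃⁻]^2·[H⁺]^8); log Q = 27.841.
E = E° − (0.0592/n) log Q = +2.18 − (0.0592/6)(27.841) = +1.905 V.

+1.905 V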